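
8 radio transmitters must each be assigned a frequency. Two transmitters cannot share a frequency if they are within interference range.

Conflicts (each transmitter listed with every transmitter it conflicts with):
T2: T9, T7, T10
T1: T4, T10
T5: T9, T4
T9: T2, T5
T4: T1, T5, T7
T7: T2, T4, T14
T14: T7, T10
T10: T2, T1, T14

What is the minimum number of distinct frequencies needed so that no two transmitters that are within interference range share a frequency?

3

The cycle T1-T10-T2-T7-T4-T1 has odd length 5, so it cannot be 2-colored; at least 3 frequencies are needed.
A valid assignment using 3 frequencies: T2=1, T1=3, T5=2, T9=3, T4=1, T7=2, T14=1, T10=2. Every pair that conflicts lands in different frequencies.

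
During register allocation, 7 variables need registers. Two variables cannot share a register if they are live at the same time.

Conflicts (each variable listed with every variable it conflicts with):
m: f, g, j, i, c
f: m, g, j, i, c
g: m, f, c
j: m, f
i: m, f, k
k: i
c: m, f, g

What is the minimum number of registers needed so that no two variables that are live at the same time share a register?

4

m, f, g, c are mutually in conflict, so at least 4 registers are needed.
4 registers suffice: register 1 → {m, k}; register 2 → {f}; register 3 → {g, j, i}; register 4 → {c}. No two conflicting variables share a register.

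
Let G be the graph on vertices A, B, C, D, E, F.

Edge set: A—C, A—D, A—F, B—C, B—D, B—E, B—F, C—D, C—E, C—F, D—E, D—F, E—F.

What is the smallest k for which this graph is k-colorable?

B, C, D, E, F are pairwise adjacent (a clique of size 5), so at least 5 colors are needed.
5 colors suffice: color red → {C}; color blue → {D}; color green → {F}; color yellow → {A, E}; color purple → {B}. Each edge has distinct colors on its endpoints.

5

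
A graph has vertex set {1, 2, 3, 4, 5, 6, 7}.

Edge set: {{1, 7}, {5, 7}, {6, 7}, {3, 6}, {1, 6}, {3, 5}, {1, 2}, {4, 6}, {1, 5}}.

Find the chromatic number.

3

1, 6, 7 are mutually adjacent, so at least 3 colors are needed.
3 colors suffice: color red → {1, 3, 4}; color blue → {2, 5, 6}; color green → {7}. Every edge joins two different colors.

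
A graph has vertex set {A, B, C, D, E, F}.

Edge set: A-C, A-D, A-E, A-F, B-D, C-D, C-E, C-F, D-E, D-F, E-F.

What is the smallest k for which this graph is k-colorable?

A, C, D, E, F form a clique, so at least 5 colors are needed.
One proper 5-coloring: A=2, B=2, C=3, D=1, E=5, F=4. Every edge joins two different colors.

5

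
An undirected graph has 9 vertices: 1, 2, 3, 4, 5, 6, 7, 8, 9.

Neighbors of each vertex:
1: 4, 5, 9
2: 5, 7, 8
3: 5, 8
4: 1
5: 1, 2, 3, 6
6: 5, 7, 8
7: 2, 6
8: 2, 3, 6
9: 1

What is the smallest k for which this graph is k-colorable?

2 and 8 are adjacent, so at least 2 colors are needed.
A valid assignment using 2 colors: 1=b, 2=b, 3=b, 4=a, 5=a, 6=b, 7=a, 8=a, 9=a. Each edge has distinct colors on its endpoints.

2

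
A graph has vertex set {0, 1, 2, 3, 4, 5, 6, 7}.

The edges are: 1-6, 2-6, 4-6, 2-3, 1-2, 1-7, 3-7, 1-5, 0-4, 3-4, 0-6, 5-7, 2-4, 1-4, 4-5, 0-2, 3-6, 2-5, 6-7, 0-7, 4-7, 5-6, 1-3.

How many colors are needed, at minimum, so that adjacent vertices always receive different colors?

5

1, 3, 4, 6, 7 are mutually adjacent (a clique of size 5), so at least 5 colors are needed.
One proper 5-coloring: 0=d, 1=d, 2=c, 3=e, 4=a, 5=e, 6=b, 7=c. Each edge has distinct colors on its endpoints.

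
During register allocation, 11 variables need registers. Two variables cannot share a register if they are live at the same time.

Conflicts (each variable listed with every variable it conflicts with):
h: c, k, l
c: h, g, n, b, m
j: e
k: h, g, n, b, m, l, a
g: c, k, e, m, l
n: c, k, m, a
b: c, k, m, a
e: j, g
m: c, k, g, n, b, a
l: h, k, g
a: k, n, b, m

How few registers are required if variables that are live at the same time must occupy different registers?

k, b, m, a all conflict with each other, so at least 4 registers are needed.
4 registers suffice: register 1 → {c, k, e}; register 2 → {j, m, l}; register 3 → {h, g, n, b}; register 4 → {a}. Every pair that conflicts lands in different registers.

4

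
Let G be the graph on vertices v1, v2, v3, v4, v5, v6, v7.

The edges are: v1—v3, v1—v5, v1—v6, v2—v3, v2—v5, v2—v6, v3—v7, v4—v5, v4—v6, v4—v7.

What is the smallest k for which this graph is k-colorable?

3

The cycle v6-v1-v3-v7-v4-v6 has odd length 5, so it cannot be 2-colored; at least 3 colors are needed.
A valid assignment using 3 colors: v1=blue, v2=blue, v3=red, v4=blue, v5=red, v6=red, v7=green. No two adjacent vertices share a color.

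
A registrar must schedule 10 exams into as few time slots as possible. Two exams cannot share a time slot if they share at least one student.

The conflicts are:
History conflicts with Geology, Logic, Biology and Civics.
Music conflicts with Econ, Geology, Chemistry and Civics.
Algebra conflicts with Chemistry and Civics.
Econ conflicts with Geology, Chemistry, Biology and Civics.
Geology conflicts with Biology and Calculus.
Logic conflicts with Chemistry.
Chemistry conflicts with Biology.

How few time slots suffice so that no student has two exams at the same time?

3

Econ, Chemistry, Biology all conflict with each other, so at least 3 time slots are needed.
3 time slots suffice: time slot 1 → {Geology, Chemistry, Civics}; time slot 2 → {History, Algebra, Econ, Calculus}; time slot 3 → {Music, Logic, Biology}. No two conflicting exams share a time slot.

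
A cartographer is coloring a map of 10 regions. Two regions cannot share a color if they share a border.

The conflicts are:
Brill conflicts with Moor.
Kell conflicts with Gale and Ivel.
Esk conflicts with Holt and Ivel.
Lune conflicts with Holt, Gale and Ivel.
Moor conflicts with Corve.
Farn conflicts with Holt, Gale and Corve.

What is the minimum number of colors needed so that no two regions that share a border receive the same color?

Moor and Corve conflict, so at least 2 colors are needed.
2 colors suffice: color 1 → {Kell, Esk, Lune, Moor, Farn}; color 2 → {Brill, Holt, Gale, Ivel, Corve}. No two conflicting regions share a color.

2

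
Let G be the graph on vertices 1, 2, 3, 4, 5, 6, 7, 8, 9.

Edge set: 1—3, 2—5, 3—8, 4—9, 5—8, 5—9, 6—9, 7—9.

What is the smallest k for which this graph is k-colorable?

2

5 and 9 are adjacent, so at least 2 colors are needed.
2 colors suffice: color a → {1, 2, 8, 9}; color b → {3, 4, 5, 6, 7}. No two adjacent vertices share a color.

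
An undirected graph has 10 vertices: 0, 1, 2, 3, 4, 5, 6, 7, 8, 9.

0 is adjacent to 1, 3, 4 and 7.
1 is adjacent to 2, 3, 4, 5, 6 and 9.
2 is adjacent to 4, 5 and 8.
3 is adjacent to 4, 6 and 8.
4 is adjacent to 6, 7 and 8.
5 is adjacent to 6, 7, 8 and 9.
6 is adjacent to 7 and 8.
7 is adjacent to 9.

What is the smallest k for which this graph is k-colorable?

3, 4, 6, 8 form a clique, so at least 4 colors are needed.
4 colors suffice: color red → {4, 5}; color blue → {1, 7, 8}; color green → {0, 2, 6, 9}; color yellow → {3}. Each edge has distinct colors on its endpoints.

4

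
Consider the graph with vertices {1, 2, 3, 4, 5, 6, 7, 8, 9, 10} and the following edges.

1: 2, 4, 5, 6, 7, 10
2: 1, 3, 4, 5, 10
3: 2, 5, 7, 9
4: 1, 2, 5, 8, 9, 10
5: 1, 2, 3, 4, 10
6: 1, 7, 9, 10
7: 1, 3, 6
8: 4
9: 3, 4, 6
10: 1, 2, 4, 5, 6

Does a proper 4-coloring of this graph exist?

No

1, 2, 4, 5, 10 are pairwise adjacent (a clique of size 5), so at least 5 colors are needed.
So 4 colors are not enough.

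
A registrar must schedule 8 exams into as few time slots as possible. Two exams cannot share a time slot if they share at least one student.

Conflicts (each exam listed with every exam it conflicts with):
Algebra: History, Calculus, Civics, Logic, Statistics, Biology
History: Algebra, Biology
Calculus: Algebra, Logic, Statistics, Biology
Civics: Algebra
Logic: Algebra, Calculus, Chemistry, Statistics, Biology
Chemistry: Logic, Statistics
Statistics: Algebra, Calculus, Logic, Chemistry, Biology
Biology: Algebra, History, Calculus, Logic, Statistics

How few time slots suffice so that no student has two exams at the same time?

5

Algebra, Calculus, Logic, Statistics, Biology all conflict with each other, so at least 5 time slots are needed.
Using 5 time slots: Algebra=1, History=2, Calculus=5, Civics=2, Logic=4, Chemistry=1, Statistics=2, Biology=3. Every pair that conflicts lands in different time slots.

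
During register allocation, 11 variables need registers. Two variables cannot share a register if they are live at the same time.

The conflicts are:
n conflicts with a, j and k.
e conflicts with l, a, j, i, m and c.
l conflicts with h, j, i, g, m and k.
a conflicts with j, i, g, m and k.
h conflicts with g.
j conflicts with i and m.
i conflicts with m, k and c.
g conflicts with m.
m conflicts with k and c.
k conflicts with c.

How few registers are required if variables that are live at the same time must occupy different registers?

e, a, j, i, m pairwise conflict, so at least 5 registers are needed.
5 registers suffice: register 1 → {n, h, m}; register 2 → {l, a, c}; register 3 → {i, g}; register 4 → {j, k}; register 5 → {e}. Every pair that conflicts lands in different registers.

5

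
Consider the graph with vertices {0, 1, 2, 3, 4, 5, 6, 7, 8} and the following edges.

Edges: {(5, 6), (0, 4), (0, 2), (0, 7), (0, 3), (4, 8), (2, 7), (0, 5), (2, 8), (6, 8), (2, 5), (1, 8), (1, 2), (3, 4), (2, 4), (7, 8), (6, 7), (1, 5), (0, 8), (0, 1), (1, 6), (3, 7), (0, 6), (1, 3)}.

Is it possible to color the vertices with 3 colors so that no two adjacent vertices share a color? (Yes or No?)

0, 1, 2, 5 form a clique, so at least 4 colors are needed.
So 3 colors are not enough.

No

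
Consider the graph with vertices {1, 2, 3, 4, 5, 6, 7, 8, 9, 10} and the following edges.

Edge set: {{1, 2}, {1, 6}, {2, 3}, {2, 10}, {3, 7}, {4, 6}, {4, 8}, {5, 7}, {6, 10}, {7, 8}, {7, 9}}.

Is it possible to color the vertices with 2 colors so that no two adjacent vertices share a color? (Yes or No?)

The cycle 3-2-10-6-4-8-7-3 has odd length 7, so it cannot be 2-colored; at least 3 colors are needed.
So 2 colors are not enough.

No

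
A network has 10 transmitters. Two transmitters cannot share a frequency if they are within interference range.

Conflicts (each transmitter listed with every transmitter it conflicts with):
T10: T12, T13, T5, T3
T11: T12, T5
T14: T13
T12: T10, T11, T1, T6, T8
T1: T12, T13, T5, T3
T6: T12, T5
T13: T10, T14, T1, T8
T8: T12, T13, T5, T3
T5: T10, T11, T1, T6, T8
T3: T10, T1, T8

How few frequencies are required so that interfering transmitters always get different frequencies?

2

T14 and T13 conflict, so at least 2 frequencies are needed.
2 frequencies suffice: frequency 1 → {T12, T13, T5, T3}; frequency 2 → {T10, T11, T14, T1, T6, T8}. Every pair that conflicts lands in different frequencies.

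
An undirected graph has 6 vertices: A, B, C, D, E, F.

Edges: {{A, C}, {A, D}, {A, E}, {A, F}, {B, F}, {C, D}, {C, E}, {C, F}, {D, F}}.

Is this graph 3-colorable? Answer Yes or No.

A, C, D, F are pairwise adjacent (a clique of size 4), so at least 4 colors are needed.
So 3 colors are not enough.

No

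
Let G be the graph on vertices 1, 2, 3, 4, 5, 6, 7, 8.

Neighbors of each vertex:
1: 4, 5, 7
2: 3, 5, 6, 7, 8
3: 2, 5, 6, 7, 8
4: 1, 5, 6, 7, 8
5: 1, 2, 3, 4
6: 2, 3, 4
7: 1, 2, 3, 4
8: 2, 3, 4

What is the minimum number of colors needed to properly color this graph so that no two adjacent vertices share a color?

3

2, 3, 8 are pairwise adjacent, so at least 3 colors are needed.
3 colors suffice: 1=blue, 2=red, 3=blue, 4=red, 5=green, 6=green, 7=green, 8=green. Every edge joins two different colors.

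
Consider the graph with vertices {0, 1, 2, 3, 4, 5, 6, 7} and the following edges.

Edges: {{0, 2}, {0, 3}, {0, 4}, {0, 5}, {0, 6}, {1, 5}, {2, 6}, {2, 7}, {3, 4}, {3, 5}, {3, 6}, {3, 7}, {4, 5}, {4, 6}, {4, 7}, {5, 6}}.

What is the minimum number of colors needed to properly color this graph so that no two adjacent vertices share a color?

5

0, 3, 4, 5, 6 are mutually adjacent (a clique of size 5), so at least 5 colors are needed.
5 colors suffice: color a → {0, 1, 7}; color b → {2, 5}; color c → {6}; color d → {3}; color e → {4}. No two adjacent vertices share a color.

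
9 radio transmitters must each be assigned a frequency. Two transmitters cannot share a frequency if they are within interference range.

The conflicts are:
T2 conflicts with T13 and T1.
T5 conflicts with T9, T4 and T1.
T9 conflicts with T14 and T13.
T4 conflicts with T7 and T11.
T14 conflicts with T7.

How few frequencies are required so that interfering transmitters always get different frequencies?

The cycle T1-T2-T13-T9-T5-T1 has odd length 5, so it cannot be 2-colored; at least 3 frequencies are needed.
3 frequencies suffice: frequency 1 → {T2, T9, T4}; frequency 2 → {T5, T7, T13, T11}; frequency 3 → {T14, T1}. Each listed conflict is separated.

3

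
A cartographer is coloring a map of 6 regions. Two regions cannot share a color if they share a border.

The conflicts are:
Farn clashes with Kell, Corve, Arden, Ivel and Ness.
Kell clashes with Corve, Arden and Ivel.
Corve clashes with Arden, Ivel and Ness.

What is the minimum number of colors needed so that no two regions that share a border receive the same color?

4

Farn, Kell, Corve, Arden pairwise conflict, so at least 4 colors are needed.
4 colors suffice: color 1 → {Corve}; color 2 → {Farn}; color 3 → {Kell, Ness}; color 4 → {Arden, Ivel}. Each listed conflict is separated.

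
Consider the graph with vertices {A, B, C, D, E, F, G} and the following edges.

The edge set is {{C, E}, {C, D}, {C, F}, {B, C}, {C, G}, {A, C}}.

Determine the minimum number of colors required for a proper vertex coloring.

2

B and C are adjacent, so at least 2 colors are needed.
2 colors suffice: color 1 → {C}; color 2 → {A, B, D, E, F, G}. No two adjacent vertices share a color.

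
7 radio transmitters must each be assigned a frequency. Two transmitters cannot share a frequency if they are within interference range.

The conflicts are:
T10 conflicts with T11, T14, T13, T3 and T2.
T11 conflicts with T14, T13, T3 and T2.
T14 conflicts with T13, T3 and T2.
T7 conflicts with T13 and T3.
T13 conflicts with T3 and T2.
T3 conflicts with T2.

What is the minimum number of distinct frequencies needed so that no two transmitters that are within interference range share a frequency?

6

T10, T11, T14, T13, T3, T2 are mutually in conflict, so at least 6 frequencies are needed.
6 frequencies suffice: frequency 1 → {T13}; frequency 2 → {T3}; frequency 3 → {T7, T2}; frequency 4 → {T10}; frequency 5 → {T14}; frequency 6 → {T11}. Every pair that conflicts lands in different frequencies.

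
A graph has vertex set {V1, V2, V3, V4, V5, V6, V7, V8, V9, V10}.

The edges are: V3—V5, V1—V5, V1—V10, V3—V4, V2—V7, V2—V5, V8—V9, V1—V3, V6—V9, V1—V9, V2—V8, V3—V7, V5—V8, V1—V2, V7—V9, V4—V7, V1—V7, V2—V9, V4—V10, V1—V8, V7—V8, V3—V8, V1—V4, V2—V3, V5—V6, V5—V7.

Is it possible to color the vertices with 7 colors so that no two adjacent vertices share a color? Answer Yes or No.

The chromatic number is 6. V1, V2, V3, V5, V7, V8 are pairwise adjacent (a clique of size 6), so at least 6 colors are needed.
One proper 6-coloring: V1=1, V2=3, V3=4, V4=3, V5=5, V6=1, V7=2, V8=6, V9=4, V10=2.
Since 7 ≥ 6, a proper 7-coloring certainly exists.

Yes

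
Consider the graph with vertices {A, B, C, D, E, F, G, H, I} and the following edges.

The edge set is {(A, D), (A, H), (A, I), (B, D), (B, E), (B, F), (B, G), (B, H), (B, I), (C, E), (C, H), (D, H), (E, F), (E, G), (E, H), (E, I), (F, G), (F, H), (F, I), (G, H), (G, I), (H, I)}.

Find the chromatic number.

B, E, F, G, H, I are mutually adjacent (a clique of size 6), so at least 6 colors are needed.
6 colors suffice: color 1 → {H}; color 2 → {C, D, I}; color 3 → {A, B}; color 4 → {E}; color 5 → {G}; color 6 → {F}. No two adjacent vertices share a color.

6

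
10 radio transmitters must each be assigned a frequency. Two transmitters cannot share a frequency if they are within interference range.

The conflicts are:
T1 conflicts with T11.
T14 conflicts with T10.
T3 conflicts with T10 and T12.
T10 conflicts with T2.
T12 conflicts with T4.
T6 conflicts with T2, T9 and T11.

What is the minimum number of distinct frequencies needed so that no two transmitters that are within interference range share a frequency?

2

T6 and T2 conflict, so at least 2 frequencies are needed.
2 frequencies suffice: T1=1, T14=2, T3=2, T10=1, T12=1, T4=2, T6=1, T2=2, T9=2, T11=2. No two conflicting transmitters share a frequency.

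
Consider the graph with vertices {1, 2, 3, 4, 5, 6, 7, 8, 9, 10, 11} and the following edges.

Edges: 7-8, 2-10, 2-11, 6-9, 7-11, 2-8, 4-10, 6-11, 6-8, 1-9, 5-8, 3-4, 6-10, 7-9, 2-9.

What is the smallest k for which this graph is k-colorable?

6 and 8 are adjacent, so at least 2 colors are needed.
2 colors suffice: color red → {3, 8, 9, 10, 11}; color blue → {1, 2, 4, 5, 6, 7}. Each edge has distinct colors on its endpoints.

2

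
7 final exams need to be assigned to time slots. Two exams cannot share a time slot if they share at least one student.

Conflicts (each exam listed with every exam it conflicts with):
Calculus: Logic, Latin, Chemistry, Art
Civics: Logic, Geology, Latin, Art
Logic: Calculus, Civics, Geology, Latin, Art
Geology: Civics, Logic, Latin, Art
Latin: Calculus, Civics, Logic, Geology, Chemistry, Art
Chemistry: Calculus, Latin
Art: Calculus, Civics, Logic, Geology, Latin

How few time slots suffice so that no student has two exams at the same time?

Civics, Logic, Geology, Latin, Art all conflict with each other, so at least 5 time slots are needed.
5 time slots suffice: time slot 1 → {Latin}; time slot 2 → {Logic, Chemistry}; time slot 3 → {Art}; time slot 4 → {Calculus, Civics}; time slot 5 → {Geology}. Every pair that conflicts lands in different time slots.

5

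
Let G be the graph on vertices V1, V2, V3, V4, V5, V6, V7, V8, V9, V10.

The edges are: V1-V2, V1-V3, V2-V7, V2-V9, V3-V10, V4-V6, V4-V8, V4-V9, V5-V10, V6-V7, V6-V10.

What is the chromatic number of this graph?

The cycle V2-V7-V6-V4-V9-V2 has odd length 5, so it cannot be 2-colored; at least 3 colors are needed.
3 colors suffice: V1=2, V2=1, V3=3, V4=1, V5=2, V6=2, V7=3, V8=2, V9=2, V10=1. Every edge joins two different colors.

3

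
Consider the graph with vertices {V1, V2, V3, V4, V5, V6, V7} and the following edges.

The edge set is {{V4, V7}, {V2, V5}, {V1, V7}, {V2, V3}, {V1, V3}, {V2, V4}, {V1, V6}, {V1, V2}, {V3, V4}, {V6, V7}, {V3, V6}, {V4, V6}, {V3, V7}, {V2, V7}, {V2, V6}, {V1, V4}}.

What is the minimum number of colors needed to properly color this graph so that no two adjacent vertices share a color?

6

V1, V2, V3, V4, V6, V7 form a clique, so at least 6 colors are needed.
6 colors suffice: color 1 → {V2}; color 2 → {V5, V6}; color 3 → {V7}; color 4 → {V4}; color 5 → {V1}; color 6 → {V3}. Every edge joins two different colors.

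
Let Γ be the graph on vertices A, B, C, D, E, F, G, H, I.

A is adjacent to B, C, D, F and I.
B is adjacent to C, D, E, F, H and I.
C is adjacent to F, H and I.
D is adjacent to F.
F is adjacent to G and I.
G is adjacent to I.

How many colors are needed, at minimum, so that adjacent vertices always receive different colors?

A, B, C, F, I form a clique, so at least 5 colors are needed.
A valid assignment using 5 colors: A=4, B=1, C=3, D=3, E=2, F=2, G=1, H=2, I=5. No two adjacent vertices share a color.

5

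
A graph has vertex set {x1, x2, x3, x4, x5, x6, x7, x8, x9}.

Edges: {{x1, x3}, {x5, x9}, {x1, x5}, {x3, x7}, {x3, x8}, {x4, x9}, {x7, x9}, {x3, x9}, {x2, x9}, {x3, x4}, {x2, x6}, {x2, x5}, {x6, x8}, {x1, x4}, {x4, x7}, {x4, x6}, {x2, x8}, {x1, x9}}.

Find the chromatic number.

x1, x3, x4, x9 are mutually adjacent (a clique of size 4), so at least 4 colors are needed.
4 colors suffice: color 1 → {x6, x9}; color 2 → {x2, x4}; color 3 → {x3, x5}; color 4 → {x1, x7, x8}. Each edge has distinct colors on its endpoints.

4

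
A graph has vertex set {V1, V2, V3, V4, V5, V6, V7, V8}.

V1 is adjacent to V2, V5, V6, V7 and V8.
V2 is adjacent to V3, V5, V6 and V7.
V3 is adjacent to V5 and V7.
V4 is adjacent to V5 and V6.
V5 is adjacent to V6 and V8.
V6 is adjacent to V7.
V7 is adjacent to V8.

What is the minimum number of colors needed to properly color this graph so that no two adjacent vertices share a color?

4

V1, V2, V6, V7 form a clique, so at least 4 colors are needed.
4 colors suffice: V1=3, V2=2, V3=3, V4=2, V5=1, V6=4, V7=1, V8=2. Every edge joins two different colors.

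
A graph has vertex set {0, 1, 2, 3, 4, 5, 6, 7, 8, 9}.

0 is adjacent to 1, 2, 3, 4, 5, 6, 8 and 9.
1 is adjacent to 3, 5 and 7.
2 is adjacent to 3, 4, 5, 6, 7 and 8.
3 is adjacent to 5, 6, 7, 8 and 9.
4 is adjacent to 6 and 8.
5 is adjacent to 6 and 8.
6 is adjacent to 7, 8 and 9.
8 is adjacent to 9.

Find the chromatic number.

6

0, 2, 3, 5, 6, 8 are pairwise adjacent (a clique of size 6), so at least 6 colors are needed.
6 colors suffice: 0=b, 1=a, 2=d, 3=c, 4=c, 5=f, 6=a, 7=b, 8=e, 9=d. No two adjacent vertices share a color.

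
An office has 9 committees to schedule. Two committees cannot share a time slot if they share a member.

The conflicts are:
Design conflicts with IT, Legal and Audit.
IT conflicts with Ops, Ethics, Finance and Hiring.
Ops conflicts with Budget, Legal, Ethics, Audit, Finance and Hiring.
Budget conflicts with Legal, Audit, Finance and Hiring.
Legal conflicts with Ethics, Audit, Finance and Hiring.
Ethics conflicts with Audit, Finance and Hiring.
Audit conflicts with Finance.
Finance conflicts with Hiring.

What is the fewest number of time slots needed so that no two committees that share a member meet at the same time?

Ops, Legal, Ethics, Finance, Hiring all conflict with each other, so at least 5 time slots are needed.
5 time slots suffice: Design=1, IT=2, Ops=3, Budget=5, Legal=2, Ethics=5, Audit=4, Finance=1, Hiring=4. No two conflicting committees share a time slot.

5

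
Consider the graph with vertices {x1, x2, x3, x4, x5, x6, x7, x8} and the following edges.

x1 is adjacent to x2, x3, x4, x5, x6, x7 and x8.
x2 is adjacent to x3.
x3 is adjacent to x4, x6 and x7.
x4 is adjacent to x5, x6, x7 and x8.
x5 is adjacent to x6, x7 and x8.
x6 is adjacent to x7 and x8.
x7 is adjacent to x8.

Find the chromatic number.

6

x1, x4, x5, x6, x7, x8 form a clique, so at least 6 colors are needed.
One proper 6-coloring: x1=1, x2=2, x3=5, x4=3, x5=6, x6=2, x7=4, x8=5. Every edge joins two different colors.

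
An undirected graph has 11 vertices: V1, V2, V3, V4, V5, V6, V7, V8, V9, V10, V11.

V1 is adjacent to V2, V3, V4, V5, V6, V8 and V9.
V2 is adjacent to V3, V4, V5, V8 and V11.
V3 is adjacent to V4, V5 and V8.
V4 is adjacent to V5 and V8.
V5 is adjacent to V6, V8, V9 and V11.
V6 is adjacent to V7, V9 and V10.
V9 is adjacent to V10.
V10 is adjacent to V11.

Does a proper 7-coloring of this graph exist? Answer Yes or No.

Yes

The chromatic number is 6. V1, V2, V3, V4, V5, V8 form a clique, so at least 6 colors are needed.
6 colors suffice: V1=2, V2=3, V3=4, V4=5, V5=1, V6=3, V7=1, V8=6, V9=4, V10=1, V11=2.
Since 7 ≥ 6, a proper 7-coloring certainly exists.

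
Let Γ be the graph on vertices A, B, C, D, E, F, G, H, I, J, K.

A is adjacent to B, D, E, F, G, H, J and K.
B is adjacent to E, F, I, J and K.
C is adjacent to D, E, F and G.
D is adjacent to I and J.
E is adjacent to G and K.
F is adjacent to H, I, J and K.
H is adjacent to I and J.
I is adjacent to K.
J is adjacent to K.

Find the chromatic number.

5

A, B, F, J, K form a clique, so at least 5 colors are needed.
A valid assignment using 5 colors: A=1, B=5, C=1, D=2, E=2, F=2, G=3, H=3, I=1, J=4, K=3. No two adjacent vertices share a color.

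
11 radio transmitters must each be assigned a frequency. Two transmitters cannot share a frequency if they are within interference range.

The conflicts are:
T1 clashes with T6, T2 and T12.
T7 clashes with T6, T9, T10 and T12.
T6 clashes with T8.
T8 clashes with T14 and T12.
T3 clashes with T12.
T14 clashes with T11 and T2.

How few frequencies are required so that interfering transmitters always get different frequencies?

The cycle T8-T12-T1-T2-T14-T8 has odd length 5, so it cannot be 2-colored; at least 3 frequencies are needed.
A valid assignment using 3 frequencies: T1=1, T7=1, T6=2, T8=3, T3=1, T14=1, T9=2, T10=2, T11=2, T2=2, T12=2. Every pair that conflicts lands in different frequencies.

3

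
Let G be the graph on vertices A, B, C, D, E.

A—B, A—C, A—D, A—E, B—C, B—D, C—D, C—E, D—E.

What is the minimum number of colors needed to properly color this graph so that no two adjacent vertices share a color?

A, B, C, D are pairwise adjacent (a clique of size 4), so at least 4 colors are needed.
4 colors suffice: color 1 → {D}; color 2 → {C}; color 3 → {A}; color 4 → {B, E}. Every edge joins two different colors.

4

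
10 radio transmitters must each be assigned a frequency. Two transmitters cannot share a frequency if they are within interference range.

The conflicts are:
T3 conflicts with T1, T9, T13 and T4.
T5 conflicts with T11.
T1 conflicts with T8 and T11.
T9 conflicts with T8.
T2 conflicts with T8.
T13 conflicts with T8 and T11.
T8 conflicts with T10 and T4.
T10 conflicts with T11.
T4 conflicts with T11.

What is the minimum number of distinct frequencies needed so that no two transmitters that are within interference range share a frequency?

T10 and T11 conflict, so at least 2 frequencies are needed.
2 frequencies suffice: frequency 1 → {T3, T8, T11}; frequency 2 → {T5, T1, T9, T2, T13, T10, T4}. Every pair that conflicts lands in different frequencies.

2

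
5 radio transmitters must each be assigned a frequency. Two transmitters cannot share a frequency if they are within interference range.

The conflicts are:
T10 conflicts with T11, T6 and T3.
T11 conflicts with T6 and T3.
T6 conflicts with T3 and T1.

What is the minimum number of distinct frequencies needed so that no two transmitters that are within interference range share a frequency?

T10, T11, T6, T3 all conflict with each other, so at least 4 frequencies are needed.
4 frequencies suffice: T10=4, T11=3, T6=1, T3=2, T1=2. Each listed conflict is separated.

4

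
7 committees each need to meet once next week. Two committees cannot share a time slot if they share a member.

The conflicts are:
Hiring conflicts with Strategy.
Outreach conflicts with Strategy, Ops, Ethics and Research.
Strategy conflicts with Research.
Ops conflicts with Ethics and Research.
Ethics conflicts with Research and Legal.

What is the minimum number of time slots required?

Outreach, Ops, Ethics, Research pairwise conflict, so at least 4 time slots are needed.
4 time slots suffice: time slot 1 → {Hiring, Outreach, Legal}; time slot 2 → {Research}; time slot 3 → {Strategy, Ethics}; time slot 4 → {Ops}. Every pair that conflicts lands in different time slots.

4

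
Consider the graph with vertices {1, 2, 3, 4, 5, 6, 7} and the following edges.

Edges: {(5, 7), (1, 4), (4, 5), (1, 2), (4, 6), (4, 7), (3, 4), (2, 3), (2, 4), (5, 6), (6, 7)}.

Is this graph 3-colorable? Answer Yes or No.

No

4, 5, 6, 7 are pairwise adjacent (a clique of size 4), so at least 4 colors are needed.
So 3 colors are not enough.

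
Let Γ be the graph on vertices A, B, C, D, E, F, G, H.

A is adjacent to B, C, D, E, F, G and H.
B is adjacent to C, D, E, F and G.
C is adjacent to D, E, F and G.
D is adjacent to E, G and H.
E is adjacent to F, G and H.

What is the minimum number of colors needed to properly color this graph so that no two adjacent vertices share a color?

6

A, B, C, D, E, G are pairwise adjacent (a clique of size 6), so at least 6 colors are needed.
6 colors suffice: color 1 → {E}; color 2 → {A}; color 3 → {D, F}; color 4 → {C, H}; color 5 → {B}; color 6 → {G}. Each edge has distinct colors on its endpoints.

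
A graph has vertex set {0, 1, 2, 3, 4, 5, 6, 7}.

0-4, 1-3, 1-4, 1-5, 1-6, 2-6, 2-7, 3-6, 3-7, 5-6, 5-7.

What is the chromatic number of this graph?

3

1, 5, 6 are mutually adjacent, so at least 3 colors are needed.
A valid assignment using 3 colors: 0=red, 1=red, 2=green, 3=green, 4=blue, 5=green, 6=blue, 7=red. Each edge has distinct colors on its endpoints.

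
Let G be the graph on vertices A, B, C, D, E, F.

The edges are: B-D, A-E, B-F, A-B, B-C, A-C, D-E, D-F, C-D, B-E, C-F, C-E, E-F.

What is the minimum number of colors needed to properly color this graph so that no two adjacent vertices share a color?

B, C, D, E, F are pairwise adjacent (a clique of size 5), so at least 5 colors are needed.
5 colors suffice: color 1 → {C}; color 2 → {E}; color 3 → {B}; color 4 → {A, D}; color 5 → {F}. Each edge has distinct colors on its endpoints.

5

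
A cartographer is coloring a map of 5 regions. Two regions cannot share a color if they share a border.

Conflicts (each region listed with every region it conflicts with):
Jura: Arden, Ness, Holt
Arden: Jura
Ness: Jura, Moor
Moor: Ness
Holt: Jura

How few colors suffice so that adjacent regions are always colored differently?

2

Ness and Moor conflict, so at least 2 colors are needed.
2 colors suffice: Jura=1, Arden=2, Ness=2, Moor=1, Holt=2. Every pair that conflicts lands in different colors.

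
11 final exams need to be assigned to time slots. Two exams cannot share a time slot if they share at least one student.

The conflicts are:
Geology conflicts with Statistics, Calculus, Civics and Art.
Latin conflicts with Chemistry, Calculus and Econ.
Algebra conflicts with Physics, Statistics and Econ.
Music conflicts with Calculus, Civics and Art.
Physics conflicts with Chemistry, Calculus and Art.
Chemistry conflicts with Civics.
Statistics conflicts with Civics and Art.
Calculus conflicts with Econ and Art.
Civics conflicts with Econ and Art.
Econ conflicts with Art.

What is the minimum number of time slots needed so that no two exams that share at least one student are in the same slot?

4

Geology, Statistics, Civics, Art are mutually in conflict, so at least 4 time slots are needed.
4 time slots suffice: time slot 1 → {Latin, Algebra, Art}; time slot 2 → {Calculus, Civics}; time slot 3 → {Geology, Music, Physics, Econ}; time slot 4 → {Chemistry, Statistics}. No two conflicting exams share a time slot.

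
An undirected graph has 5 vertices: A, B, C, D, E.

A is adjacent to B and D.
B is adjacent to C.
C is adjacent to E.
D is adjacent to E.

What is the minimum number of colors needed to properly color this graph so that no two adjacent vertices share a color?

The cycle A-D-E-C-B-A has odd length 5, so it cannot be 2-colored; at least 3 colors are needed.
A valid assignment using 3 colors: A=1, B=2, C=3, D=2, E=1. Every edge joins two different colors.

3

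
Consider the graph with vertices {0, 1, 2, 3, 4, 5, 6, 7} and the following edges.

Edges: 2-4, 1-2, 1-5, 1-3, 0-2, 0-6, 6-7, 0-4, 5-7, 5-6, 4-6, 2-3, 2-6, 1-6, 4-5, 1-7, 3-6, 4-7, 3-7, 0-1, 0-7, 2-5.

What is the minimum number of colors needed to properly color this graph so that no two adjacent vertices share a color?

2, 4, 5, 6 are mutually adjacent (a clique of size 4), so at least 4 colors are needed.
4 colors suffice: color a → {6}; color b → {2, 7}; color c → {1, 4}; color d → {0, 3, 5}. Every edge joins two different colors.

4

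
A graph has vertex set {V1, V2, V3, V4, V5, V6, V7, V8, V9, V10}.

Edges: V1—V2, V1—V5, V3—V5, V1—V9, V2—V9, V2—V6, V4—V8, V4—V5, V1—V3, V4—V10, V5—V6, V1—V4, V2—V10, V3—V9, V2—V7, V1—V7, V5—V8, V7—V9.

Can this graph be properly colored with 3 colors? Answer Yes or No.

No

V1, V2, V7, V9 are pairwise adjacent (a clique of size 4), so at least 4 colors are needed.
So 3 colors are not enough.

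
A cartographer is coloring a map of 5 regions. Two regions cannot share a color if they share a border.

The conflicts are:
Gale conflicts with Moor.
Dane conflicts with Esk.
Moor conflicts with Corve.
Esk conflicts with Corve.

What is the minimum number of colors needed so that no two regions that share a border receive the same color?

Moor and Corve conflict, so at least 2 colors are needed.
One proper 2-coloring: Gale=1, Dane=1, Moor=2, Esk=2, Corve=1. Every pair that conflicts lands in different colors.

2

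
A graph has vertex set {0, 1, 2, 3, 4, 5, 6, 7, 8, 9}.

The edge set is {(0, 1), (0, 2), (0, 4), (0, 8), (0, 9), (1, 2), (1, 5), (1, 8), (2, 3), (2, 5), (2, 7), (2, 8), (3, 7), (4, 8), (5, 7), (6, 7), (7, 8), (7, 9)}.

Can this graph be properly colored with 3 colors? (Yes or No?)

0, 1, 2, 8 are mutually adjacent (a clique of size 4), so at least 4 colors are needed.
So 3 colors are not enough.

No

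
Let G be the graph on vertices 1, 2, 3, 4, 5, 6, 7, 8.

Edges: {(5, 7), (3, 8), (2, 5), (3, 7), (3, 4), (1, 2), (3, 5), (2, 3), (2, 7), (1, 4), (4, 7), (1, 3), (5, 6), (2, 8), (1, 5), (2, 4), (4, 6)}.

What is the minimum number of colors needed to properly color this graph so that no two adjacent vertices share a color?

1, 2, 3, 5 are mutually adjacent (a clique of size 4), so at least 4 colors are needed.
One proper 4-coloring: 1=d, 2=a, 3=b, 4=c, 5=c, 6=a, 7=d, 8=c. No two adjacent vertices share a color.

4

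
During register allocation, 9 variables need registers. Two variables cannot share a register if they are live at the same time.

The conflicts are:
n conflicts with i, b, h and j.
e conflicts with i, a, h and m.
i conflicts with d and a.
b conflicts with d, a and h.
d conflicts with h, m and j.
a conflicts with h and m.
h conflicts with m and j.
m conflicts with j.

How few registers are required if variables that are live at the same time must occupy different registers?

e, a, h, m all conflict with each other, so at least 4 registers are needed.
4 registers suffice: register 1 → {i, h}; register 2 → {n, m}; register 3 → {d, a}; register 4 → {e, b, j}. Every pair that conflicts lands in different registers.

4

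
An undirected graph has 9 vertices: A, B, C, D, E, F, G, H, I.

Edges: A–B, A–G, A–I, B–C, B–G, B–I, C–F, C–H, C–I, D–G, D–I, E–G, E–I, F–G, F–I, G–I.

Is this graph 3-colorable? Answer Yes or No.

A, B, G, I are mutually adjacent (a clique of size 4), so at least 4 colors are needed.
So 3 colors are not enough.

No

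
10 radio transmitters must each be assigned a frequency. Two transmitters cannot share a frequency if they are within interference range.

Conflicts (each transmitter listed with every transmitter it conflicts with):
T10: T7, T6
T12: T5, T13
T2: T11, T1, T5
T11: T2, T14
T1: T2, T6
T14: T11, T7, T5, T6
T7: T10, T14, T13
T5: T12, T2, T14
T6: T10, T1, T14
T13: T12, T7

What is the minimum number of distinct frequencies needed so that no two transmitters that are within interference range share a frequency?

The cycle T14-T11-T2-T1-T6-T14 has odd length 5, so it cannot be 2-colored; at least 3 frequencies are needed.
3 frequencies suffice: T10=1, T12=1, T2=1, T11=2, T1=3, T14=1, T7=2, T5=2, T6=2, T13=3. Each listed conflict is separated.

3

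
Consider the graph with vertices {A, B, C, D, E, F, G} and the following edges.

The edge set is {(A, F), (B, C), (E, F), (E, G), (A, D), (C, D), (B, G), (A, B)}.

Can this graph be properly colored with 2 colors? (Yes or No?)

The cycle E-F-A-B-G-E has odd length 5, so it cannot be 2-colored; at least 3 colors are needed.
So 2 colors are not enough.

No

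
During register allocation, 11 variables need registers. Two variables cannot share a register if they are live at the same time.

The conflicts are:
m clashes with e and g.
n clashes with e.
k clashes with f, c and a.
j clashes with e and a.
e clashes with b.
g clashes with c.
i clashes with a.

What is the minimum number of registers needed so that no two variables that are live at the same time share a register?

3

The cycle m-g-c-k-a-j-e-m has odd length 7, so it cannot be 2-colored; at least 3 registers are needed.
3 registers suffice: register 1 → {f, e, c, a}; register 2 → {m, n, k, j, i, b}; register 3 → {g}. No two conflicting variables share a register.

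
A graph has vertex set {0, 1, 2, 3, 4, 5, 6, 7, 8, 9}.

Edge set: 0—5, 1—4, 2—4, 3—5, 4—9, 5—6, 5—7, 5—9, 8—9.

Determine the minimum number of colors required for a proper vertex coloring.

0 and 5 are adjacent, so at least 2 colors are needed.
2 colors suffice: color red → {4, 5, 8}; color blue → {0, 1, 2, 3, 6, 7, 9}. Each edge has distinct colors on its endpoints.

2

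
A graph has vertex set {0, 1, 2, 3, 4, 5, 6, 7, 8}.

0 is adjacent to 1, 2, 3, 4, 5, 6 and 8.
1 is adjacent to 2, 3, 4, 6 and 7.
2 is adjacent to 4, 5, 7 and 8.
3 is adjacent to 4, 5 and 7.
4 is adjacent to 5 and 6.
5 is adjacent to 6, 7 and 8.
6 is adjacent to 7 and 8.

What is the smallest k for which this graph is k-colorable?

4

0, 5, 6, 8 are mutually adjacent (a clique of size 4), so at least 4 colors are needed.
4 colors suffice: color a → {0, 7}; color b → {1, 5}; color c → {2, 3, 6}; color d → {4, 8}. Each edge has distinct colors on its endpoints.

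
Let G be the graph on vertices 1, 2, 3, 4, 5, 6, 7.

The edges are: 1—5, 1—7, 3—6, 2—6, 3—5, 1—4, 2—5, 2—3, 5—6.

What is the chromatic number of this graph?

4

2, 3, 5, 6 are mutually adjacent (a clique of size 4), so at least 4 colors are needed.
4 colors suffice: 1=b, 2=d, 3=c, 4=a, 5=a, 6=b, 7=a. Every edge joins two different colors.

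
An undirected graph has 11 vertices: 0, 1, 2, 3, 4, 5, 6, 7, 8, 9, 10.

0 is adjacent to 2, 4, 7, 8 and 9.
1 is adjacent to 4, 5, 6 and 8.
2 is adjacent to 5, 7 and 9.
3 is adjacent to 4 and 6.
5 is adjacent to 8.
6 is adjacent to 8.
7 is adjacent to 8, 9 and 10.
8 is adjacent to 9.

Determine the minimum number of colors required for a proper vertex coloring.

0, 7, 8, 9 are pairwise adjacent (a clique of size 4), so at least 4 colors are needed.
A valid assignment using 4 colors: 0=blue, 1=blue, 2=red, 3=blue, 4=red, 5=green, 6=green, 7=green, 8=red, 9=yellow, 10=red. Each edge has distinct colors on its endpoints.

4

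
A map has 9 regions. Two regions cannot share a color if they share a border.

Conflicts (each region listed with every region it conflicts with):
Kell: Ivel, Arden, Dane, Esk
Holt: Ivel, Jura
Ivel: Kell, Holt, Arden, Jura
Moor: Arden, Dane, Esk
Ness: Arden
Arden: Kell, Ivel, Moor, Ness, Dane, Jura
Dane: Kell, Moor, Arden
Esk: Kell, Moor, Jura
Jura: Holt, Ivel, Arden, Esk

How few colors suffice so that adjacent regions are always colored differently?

3

Kell, Ivel, Arden are mutually in conflict, so at least 3 colors are needed.
One proper 3-coloring: Kell=3, Holt=1, Ivel=2, Moor=3, Ness=2, Arden=1, Dane=2, Esk=1, Jura=3. Every pair that conflicts lands in different colors.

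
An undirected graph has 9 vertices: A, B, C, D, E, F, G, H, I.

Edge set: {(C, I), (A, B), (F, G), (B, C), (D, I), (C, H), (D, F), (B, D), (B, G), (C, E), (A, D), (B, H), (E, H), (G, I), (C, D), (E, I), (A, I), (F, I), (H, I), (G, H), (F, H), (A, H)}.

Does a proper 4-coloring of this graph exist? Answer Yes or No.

The chromatic number is 4. F, G, H, I are pairwise adjacent (a clique of size 4), so at least 4 colors are needed.
One proper 4-coloring: A=3, B=1, C=3, D=2, E=4, F=3, G=4, H=2, I=1.
That is already a proper 4-coloring.

Yes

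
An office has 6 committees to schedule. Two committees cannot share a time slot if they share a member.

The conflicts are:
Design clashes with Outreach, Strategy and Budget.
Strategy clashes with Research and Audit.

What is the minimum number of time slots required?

Design and Budget conflict, so at least 2 time slots are needed.
2 time slots suffice: time slot 1 → {Design, Research, Audit}; time slot 2 → {Outreach, Strategy, Budget}. Each listed conflict is separated.

2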